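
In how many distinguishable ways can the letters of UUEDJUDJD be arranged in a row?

5040

Letter multiplicities in UUEDJUDJD: D×3, E×1, J×2, U×3.
The number of distinct arrangements is 9!/(3!·3!·2!) = 362880/72 = 5040.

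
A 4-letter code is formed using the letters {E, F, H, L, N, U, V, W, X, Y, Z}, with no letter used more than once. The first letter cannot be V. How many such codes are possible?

7200

The first letter has 11−1 = 10 choices (anything except V).
The remaining 3 letters are filled from the other 10 symbols without repetition: 10 × 9 × 8 = 720.
Total: 10 × 720 = 7200.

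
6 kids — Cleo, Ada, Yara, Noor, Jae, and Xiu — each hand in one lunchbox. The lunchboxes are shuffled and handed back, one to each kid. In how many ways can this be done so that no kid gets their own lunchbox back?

Count assignments avoiding every fixed point. For any j of the 6 kids fixed to their own lunchbox, the other 6−j can be arranged in (6−j)! ways.
By inclusion–exclusion this is Σ_{j=0}^{6} (−1)^j C(6,j)·(6−j)!.
Computing: 720 − 720 + 360 − 120 + 30 − 6 + 1 = 265.

265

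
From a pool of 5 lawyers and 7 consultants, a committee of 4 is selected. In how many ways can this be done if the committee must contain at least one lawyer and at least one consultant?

455

Unrestricted: C(12,4) = 495 ways to pick any 4 of the 12.
Subtract selections that omit an entire group: no lawyers → C(7,4) = 35; no consultants → C(5,4) = 5.
Both groups omitted at once is impossible, so 495 − 40 = 455.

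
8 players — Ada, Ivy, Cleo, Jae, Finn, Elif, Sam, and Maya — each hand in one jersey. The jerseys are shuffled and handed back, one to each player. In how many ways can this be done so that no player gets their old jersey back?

This is the derangement count D_8: permutations of 8 items with no fixed point.
By inclusion–exclusion this is Σ_{j=0}^{8} (−1)^j C(8,j)·(8−j)!.
Computing: 40320 − 40320 + 20160 − 6720 + 1680 − 336 + 56 − 8 + 1 = 14833.

14833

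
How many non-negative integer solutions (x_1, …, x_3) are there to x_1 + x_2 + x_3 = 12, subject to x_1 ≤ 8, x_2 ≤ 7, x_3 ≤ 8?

56

Without the upper bounds there are C(14,2) = 91 ways to split 12 among 3 variables.
Subtract solutions that violate a single cap (substitute x_i' = x_i − (cap_i+1)): x_1 ≥ 9 gives C(5,2) = 10; x_2 ≥ 8 gives C(6,2) = 15; x_3 ≥ 9 gives C(5,2) = 10. Together 35.
No two caps can be exceeded simultaneously, so the pair terms are all 0.
By inclusion–exclusion the count is 91 − 35 + 0 = 56.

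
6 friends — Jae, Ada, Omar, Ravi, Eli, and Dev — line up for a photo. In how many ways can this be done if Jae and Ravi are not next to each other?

Of the 6! = 720 arrangements, those with Jae and Ravi adjacent number 2 × 5! = 240 (treat the pair as a block with 2 internal orders).
So 720 − 240 = 480 arrangements keep them apart.

480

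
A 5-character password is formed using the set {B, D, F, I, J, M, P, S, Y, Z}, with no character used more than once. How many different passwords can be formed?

Choose and order 5 of the 10 symbols: the first character has 10 options, the next 9, and so on down to 6.
That product is 10 × 9 × 8 × 7 × 6 = 30240.

30240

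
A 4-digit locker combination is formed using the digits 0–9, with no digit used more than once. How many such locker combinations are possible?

5040

With no repetition, fill the 4 digits in order: 10 choices, then 9, down to 7.
10 × 9 × 8 × 7 = 5040.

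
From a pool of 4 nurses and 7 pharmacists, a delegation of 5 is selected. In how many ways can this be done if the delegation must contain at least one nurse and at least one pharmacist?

Total 5-person selections from all 11: C(11,5) = 462.
Selections missing a whole group: no nurses → C(7,5) = 21; no pharmacists → C(4,5) = 0.
Both groups omitted at once is impossible, so 462 − 21 = 441.

441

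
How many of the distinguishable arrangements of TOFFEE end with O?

30

With the last slot taken by O, it remains to arrange the other 5 letters (TFFEE).
Those 5 letters have E appearing twice and F appearing twice, giving (5)!/(2!·2!) = 30.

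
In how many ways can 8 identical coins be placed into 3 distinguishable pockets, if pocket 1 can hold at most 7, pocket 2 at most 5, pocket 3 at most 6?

35

Without the upper bounds there are C(10,2) = 45 ways to split 8 among 3 pockets.
Subtract solutions that violate a single cap (substitute x_i' = x_i − (cap_i+1)): x_1 ≥ 8 gives C(2,2) = 1; x_2 ≥ 6 gives C(4,2) = 6; x_3 ≥ 7 gives C(3,2) = 3. Together 10.
No two caps can be exceeded simultaneously, so the pair terms are all 0.
By inclusion–exclusion the count is 45 − 10 + 0 = 35.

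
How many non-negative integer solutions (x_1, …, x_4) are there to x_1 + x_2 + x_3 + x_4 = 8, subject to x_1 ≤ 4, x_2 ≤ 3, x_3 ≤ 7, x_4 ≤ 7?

By stars and bars, unrestricted non-negative solutions to x_1+…+x_4 = 8 number C(8+3,3) = 165.
Subtract solutions that violate a single cap (substitute x_i' = x_i − (cap_i+1)): x_1 ≥ 5 gives C(6,3) = 20; x_2 ≥ 4 gives C(7,3) = 35; x_3 ≥ 8 gives C(3,3) = 1; x_4 ≥ 8 gives C(3,3) = 1. Together 57.
No two caps can be exceeded simultaneously, so the pair terms are all 0.
By inclusion–exclusion the count is 165 − 57 + 0 = 108.

108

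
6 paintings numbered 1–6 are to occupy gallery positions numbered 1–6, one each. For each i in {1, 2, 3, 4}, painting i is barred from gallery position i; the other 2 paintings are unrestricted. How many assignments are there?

362

Let Aᵢ (for 1 ≤ i ≤ 4) be the placements that put painting i in its forbidden gallery position. Any j of these fix j positions, leaving (6−j)! ways to fill the rest, and there are C(4,j) ways to pick which j.
By inclusion–exclusion, the number of valid placements is Σ_{j=0}^{4} (−1)^j C(4,j)·(6−j)!.
Computing: 720 − 480 + 144 − 24 + 2 = 362.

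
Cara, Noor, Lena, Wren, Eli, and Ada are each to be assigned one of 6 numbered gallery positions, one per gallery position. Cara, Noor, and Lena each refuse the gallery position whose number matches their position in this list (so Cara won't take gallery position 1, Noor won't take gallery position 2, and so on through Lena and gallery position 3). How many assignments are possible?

426

Let Aᵢ (for i ∈ {1, 2, 3}) be the placements that put person i in their forbidden gallery position. Any j of these fix j positions, leaving (6−j)! ways to fill the rest, and there are C(3,j) ways to pick which j.
By inclusion–exclusion, the number of valid placements is Σ_{j=0}^{3} (−1)^j C(3,j)·(6−j)!.
Computing: 720 − 360 + 72 − 6 = 426.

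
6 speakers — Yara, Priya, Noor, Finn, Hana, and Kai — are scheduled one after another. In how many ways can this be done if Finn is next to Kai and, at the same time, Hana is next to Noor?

Treat {Finn,Kai} as one block (2 orders) and {Hana,Noor} as another (2 orders).
That leaves 4 units to arrange: 2 × 2 × 4! = 4 × 24 = 96.

96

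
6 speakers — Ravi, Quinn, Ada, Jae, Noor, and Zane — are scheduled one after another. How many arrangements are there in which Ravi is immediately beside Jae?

Treat {Ravi, Jae} as a single unit. There are 5 units to order, and the pair itself can be ordered 2 ways.
That gives 2 × 5! = 2 × 120 = 240.

240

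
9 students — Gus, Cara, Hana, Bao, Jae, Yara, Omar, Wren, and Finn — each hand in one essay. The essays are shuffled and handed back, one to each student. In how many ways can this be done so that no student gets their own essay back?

133496

Let Aᵢ be the assignments in which student i gets their own essay. We want the size of the complement of A₁∪…∪A_9.
By inclusion–exclusion this is Σ_{j=0}^{9} (−1)^j C(9,j)·(9−j)!.
Computing: 362880 − 362880 + 181440 − 60480 + 15120 − 3024 + 504 − 72 + 9 − 1 = 133496.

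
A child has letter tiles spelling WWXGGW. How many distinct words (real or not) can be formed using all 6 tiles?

The 6 letters of WWXGGW have repeats: G appearing twice and W appearing 3 times.
Dividing 6! = 720 by 3!·2! = 12 for the repeated letters gives 60.

60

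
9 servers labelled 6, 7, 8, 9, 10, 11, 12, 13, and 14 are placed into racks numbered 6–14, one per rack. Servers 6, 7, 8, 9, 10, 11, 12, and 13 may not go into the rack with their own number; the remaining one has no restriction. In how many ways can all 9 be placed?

Let Aᵢ (for 6 ≤ i ≤ 13) be the placements that put server i in its forbidden rack. Any j of these fix j positions, leaving (9−j)! ways to fill the rest, and there are C(8,j) ways to pick which j.
By inclusion–exclusion, the number of valid placements is Σ_{j=0}^{8} (−1)^j C(8,j)·(9−j)!.
Computing: 362880 − 322560 + 141120 − 40320 + 8400 − 1344 + 168 − 16 + 1 = 148329.

148329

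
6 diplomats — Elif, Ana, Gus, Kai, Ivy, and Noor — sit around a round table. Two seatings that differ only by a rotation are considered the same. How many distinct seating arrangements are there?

120

Seat Elif anywhere (absorbing the rotational symmetry), then permute the other 5: (5)! = 120.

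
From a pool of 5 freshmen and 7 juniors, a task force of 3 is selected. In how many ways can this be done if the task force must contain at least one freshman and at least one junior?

175

Unrestricted: C(12,3) = 220 ways to pick any 3 of the 12.
Subtract selections that omit an entire group: no freshmen → C(7,3) = 35; no juniors → C(5,3) = 10.
Both groups omitted at once is impossible, so 220 − 45 = 175.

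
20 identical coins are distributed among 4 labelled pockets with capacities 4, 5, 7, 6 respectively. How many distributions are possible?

Ignoring the caps, the number of non-negative solutions to x_1+…+x_4 = 20 is C(23,3) = 1771.
Subtract solutions that violate a single cap (substitute x_i' = x_i − (cap_i+1)): x_1 ≥ 5 gives C(18,3) = 816; x_2 ≥ 6 gives C(17,3) = 680; x_3 ≥ 8 gives C(15,3) = 455; x_4 ≥ 7 gives C(16,3) = 560. Together 2511.
Add back pairs where two caps are both exceeded: 220 + 120 + 165 + 84 + 120 + 56 = 765.
Subtract triples: 4 + 10 + 1 + 0 = 15.
By inclusion–exclusion the count is 1771 − 2511 + 765 − 15 = 10.

10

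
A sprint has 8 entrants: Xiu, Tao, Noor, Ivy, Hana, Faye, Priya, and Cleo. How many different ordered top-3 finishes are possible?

336

There are 8 choices for 1st place, 7 for 2nd, and 6 for 3rd.
That gives 8 × 7 × 6 = 336.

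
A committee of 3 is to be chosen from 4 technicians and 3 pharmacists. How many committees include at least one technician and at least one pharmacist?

Total 3-person selections from all 7: C(7,3) = 35.
Subtract selections that omit an entire group: no technicians → C(3,3) = 1; no pharmacists → C(4,3) = 4.
Both groups omitted at once is impossible, so 35 − 5 = 30.

30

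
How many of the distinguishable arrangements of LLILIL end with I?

Fix I in the last position and arrange the remaining 5 letters.
Those 5 letters have L appearing 4 times, giving (5)!/(4!) = 5.

5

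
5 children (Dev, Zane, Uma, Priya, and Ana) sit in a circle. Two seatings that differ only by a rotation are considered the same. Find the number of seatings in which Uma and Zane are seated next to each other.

Glue Uma and Zane into a block (2 internal orders). Seating 4 units around a circle gives (3)! arrangements.
So 2 × (3)! = 2 × 6 = 12.

12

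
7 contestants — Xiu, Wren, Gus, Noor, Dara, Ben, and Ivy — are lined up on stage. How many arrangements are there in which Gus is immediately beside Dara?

1440

Glue Gus and Dara into one block (2 internal orders), leaving 6 units to arrange in a row.
So the count is 2·(6)! = 1440.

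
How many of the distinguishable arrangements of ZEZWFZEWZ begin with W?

840

Fix W in the first position and arrange the remaining 8 letters.
Those 8 letters have E appearing twice and Z appearing 4 times, giving (8)!/(4!·2!) = 840.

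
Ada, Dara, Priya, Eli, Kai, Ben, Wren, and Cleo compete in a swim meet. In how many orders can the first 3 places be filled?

There are 8 choices for 1st place, 7 for 2nd, and 6 for 3rd.
That gives 8 × 7 × 6 = 336.

336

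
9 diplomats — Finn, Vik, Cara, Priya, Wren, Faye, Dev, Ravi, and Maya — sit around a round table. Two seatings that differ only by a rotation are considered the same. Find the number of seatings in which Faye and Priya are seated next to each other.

Treat {Faye, Priya} as one unit (2 internal orders) and seat the resulting 8 units around the table: (7)! circular arrangements.
So 2 × (7)! = 2 × 5040 = 10080.

10080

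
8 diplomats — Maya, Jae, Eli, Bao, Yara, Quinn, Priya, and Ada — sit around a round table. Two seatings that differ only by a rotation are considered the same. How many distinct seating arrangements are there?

Seat Maya anywhere (absorbing the rotational symmetry), then permute the other 7: (7)! = 5040.

5040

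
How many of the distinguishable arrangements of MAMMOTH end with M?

360

With the last slot taken by M, it remains to arrange the other 6 letters (AMMOTH).
Those 6 letters have M appearing twice, giving (6)!/(2!) = 360.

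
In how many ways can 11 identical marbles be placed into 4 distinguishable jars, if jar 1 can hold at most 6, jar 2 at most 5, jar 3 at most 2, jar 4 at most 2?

Without the upper bounds there are C(14,3) = 364 ways to split 11 among 4 jars.
Subtract solutions that violate a single cap (substitute x_i' = x_i − (cap_i+1)): x_1 ≥ 7 gives C(7,3) = 35; x_2 ≥ 6 gives C(8,3) = 56; x_3 ≥ 3 gives C(11,3) = 165; x_4 ≥ 3 gives C(11,3) = 165. Together 421.
Add back pairs where two caps are both exceeded: 0 + 4 + 4 + 10 + 10 + 56 = 84.
By inclusion–exclusion the count is 364 − 421 + 84 = 27.

27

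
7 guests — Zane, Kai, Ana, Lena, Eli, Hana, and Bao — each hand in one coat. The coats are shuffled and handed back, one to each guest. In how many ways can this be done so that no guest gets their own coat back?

This is the derangement count D_7: permutations of 7 items with no fixed point.
By inclusion–exclusion this is Σ_{j=0}^{7} (−1)^j C(7,j)·(7−j)!.
Computing: 5040 − 5040 + 2520 − 840 + 210 − 42 + 7 − 1 = 1854.

1854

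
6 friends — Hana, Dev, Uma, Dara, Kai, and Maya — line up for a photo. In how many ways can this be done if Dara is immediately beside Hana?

Place the 4 others and the Dara-Hana pair as 5 objects in a line; the pair has 2 internal arrangements.
So the count is 2·(5)! = 240.

240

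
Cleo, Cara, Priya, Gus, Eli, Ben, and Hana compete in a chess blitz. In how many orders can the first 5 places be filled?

2520

There are 7 choices for 1st place, 6 for 2nd, and so on down to 3 for position 5.
That gives 7 × 6 × 5 × 4 × 3 = 2520.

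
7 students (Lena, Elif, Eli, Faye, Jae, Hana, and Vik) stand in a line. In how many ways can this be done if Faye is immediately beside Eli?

Treat {Faye, Eli} as a single unit. There are 6 units to order, and the pair itself can be ordered 2 ways.
That gives 2 × 6! = 2 × 720 = 1440.

1440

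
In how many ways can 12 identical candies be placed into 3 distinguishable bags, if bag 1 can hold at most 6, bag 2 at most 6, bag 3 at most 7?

By stars and bars, unrestricted non-negative solutions to x_1+…+x_3 = 12 number C(12+2,2) = 91.
Subtract solutions that violate a single cap (substitute x_i' = x_i − (cap_i+1)): x_1 ≥ 7 gives C(7,2) = 21; x_2 ≥ 7 gives C(7,2) = 21; x_3 ≥ 8 gives C(6,2) = 15. Together 57.
No two caps can be exceeded simultaneously, so the pair terms are all 0.
By inclusion–exclusion the count is 91 − 57 + 0 = 34.

34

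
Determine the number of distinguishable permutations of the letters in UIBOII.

UIBOII has 6 letters with I appearing 3 times.
Dividing 6! = 720 by 3! = 6 for the repeated letters gives 120.

120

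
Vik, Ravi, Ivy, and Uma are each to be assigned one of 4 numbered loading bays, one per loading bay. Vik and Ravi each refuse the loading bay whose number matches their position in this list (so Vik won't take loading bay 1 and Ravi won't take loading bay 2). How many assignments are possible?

14

Let Aᵢ (for i ∈ {1, 2}) be the placements that put person i in their forbidden loading bay. Any j of these fix j positions, leaving (4−j)! ways to fill the rest, and there are C(2,j) ways to pick which j.
By inclusion–exclusion, the number of valid placements is Σ_{j=0}^{2} (−1)^j C(2,j)·(4−j)!.
Computing: 24 − 12 + 2 = 14.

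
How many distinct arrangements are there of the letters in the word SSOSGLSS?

The 8 letters of SSOSGLSS have repeats: S appearing 5 times.
Dividing 8! = 40320 by 5! = 120 for the repeated letters gives 336.

336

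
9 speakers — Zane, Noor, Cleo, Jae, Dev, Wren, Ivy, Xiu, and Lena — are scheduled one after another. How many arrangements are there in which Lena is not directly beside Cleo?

282240

There are 9! = 362880 arrangements in all. If Lena and Cleo are adjacent, merging them into one block gives 2·(8)! = 80640 arrangements.
So 362880 − 80640 = 282240 arrangements keep them apart.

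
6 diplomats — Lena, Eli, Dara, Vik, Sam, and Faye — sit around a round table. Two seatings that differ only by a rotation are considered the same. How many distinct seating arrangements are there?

120

Fix one person's seat to break rotational symmetry; the remaining 5 people can be arranged in (5)! = 120 ways.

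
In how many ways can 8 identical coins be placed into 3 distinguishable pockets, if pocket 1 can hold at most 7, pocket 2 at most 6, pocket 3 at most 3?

26

By stars and bars, unrestricted non-negative solutions to x_1+…+x_3 = 8 number C(8+2,2) = 45.
Subtract solutions that violate a single cap (substitute x_i' = x_i − (cap_i+1)): x_1 ≥ 8 gives C(2,2) = 1; x_2 ≥ 7 gives C(3,2) = 3; x_3 ≥ 4 gives C(6,2) = 15. Together 19.
No two caps can be exceeded simultaneously, so the pair terms are all 0.
By inclusion–exclusion the count is 45 − 19 + 0 = 26.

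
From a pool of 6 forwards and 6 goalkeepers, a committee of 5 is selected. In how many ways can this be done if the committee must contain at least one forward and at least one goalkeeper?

Unrestricted: C(12,5) = 792 ways to pick any 5 of the 12.
Selections missing a whole group: no forwards → C(6,5) = 6; no goalkeepers → C(6,5) = 6.
Both groups omitted at once is impossible, so 792 − 12 = 780.

780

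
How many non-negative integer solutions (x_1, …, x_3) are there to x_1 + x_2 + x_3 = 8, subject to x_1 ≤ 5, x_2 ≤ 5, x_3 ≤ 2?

12

Ignoring the caps, the number of non-negative solutions to x_1+…+x_3 = 8 is C(10,2) = 45.
Subtract solutions that violate a single cap (substitute x_i' = x_i − (cap_i+1)): x_1 ≥ 6 gives C(4,2) = 6; x_2 ≥ 6 gives C(4,2) = 6; x_3 ≥ 3 gives C(7,2) = 21. Together 33.
No two caps can be exceeded simultaneously, so the pair terms are all 0.
By inclusion–exclusion the count is 45 − 33 + 0 = 12.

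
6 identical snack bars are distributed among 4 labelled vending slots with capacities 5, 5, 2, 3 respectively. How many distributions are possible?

52

By stars and bars, unrestricted non-negative solutions to x_1+…+x_4 = 6 number C(6+3,3) = 84.
Subtract solutions that violate a single cap (substitute x_i' = x_i − (cap_i+1)): x_1 ≥ 6 gives C(3,3) = 1; x_2 ≥ 6 gives C(3,3) = 1; x_3 ≥ 3 gives C(6,3) = 20; x_4 ≥ 4 gives C(5,3) = 10. Together 32.
No two caps can be exceeded simultaneously, so the pair terms are all 0.
By inclusion–exclusion the count is 84 − 32 + 0 = 52.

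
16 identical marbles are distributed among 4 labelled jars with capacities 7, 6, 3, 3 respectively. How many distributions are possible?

Ignoring the caps, the number of non-negative solutions to x_1+…+x_4 = 16 is C(19,3) = 969.
Subtract solutions that violate a single cap (substitute x_i' = x_i − (cap_i+1)): x_1 ≥ 8 gives C(11,3) = 165; x_2 ≥ 7 gives C(12,3) = 220; x_3 ≥ 4 gives C(15,3) = 455; x_4 ≥ 4 gives C(15,3) = 455. Together 1295.
Add back pairs where two caps are both exceeded: 4 + 35 + 35 + 56 + 56 + 165 = 351.
Subtract triples: 0 + 0 + 1 + 4 = 5.
By inclusion–exclusion the count is 969 − 1295 + 351 − 5 = 20.

20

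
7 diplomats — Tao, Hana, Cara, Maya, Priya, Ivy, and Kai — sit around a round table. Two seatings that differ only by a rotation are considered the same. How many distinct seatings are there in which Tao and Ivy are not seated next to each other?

Without the restriction there are (6)! = 720 seatings.
Seatings with Tao beside Ivy: treat them as a block with 2 internal orders, giving 2 × (5)! = 240.
Subtracting, 720 − 240 = 480.

480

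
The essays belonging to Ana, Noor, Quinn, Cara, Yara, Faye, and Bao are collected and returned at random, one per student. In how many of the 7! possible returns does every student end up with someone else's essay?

1854

Let Aᵢ be the assignments in which student i gets their own essay. We want the size of the complement of A₁∪…∪A_7.
By inclusion–exclusion this is Σ_{j=0}^{7} (−1)^j C(7,j)·(7−j)!.
Computing: 5040 − 5040 + 2520 − 840 + 210 − 42 + 7 − 1 = 1854.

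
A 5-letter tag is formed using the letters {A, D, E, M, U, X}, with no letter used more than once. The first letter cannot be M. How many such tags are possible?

The first letter has 6−1 = 5 choices (anything except M).
The remaining 4 letters are filled from the other 5 symbols without repetition: 5 × 4 × 3 × 2 = 120.
Total: 5 × 120 = 600.

600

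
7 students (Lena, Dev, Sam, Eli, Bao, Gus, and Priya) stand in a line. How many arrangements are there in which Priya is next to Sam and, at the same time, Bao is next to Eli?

480

Treat {Priya,Sam} as one block (2 orders) and {Bao,Eli} as another (2 orders).
That leaves 5 units to arrange: 2 × 2 × 5! = 4 × 120 = 480.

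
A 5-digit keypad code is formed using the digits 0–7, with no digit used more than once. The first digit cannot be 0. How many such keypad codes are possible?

The first digit has 8−1 = 7 choices (anything except 0).
The remaining 4 digits are filled from the other 7 symbols without repetition: 7 × 6 × 5 × 4 = 840.
Total: 7 × 840 = 5880.

5880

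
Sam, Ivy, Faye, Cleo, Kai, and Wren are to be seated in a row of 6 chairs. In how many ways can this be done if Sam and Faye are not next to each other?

480

Of the 6! = 720 arrangements, those with Sam and Faye adjacent number 2 × 5! = 240 (treat the pair as a block with 2 internal orders).
So 720 − 240 = 480 arrangements keep them apart.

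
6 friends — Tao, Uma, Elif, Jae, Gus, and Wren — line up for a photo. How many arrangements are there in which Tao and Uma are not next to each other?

480

There are 6! = 720 arrangements in all. If Tao and Uma are adjacent, merging them into one block gives 2·(5)! = 240 arrangements.
So 720 − 240 = 480 arrangements keep them apart.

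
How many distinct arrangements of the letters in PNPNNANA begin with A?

105

With the first slot taken by A, it remains to arrange the other 7 letters (PNPNNNA).
Those 7 letters have N appearing 4 times and P appearing twice, giving (7)!/(4!·2!) = 105.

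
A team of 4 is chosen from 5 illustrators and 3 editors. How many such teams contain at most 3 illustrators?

Split by how many illustrators are chosen (0 through 3).
Sum: C(5,0)·C(3,4) + C(5,1)·C(3,3) + C(5,2)·C(3,2) + C(5,3)·C(3,1) = 0 + 5 + 30 + 30 = 65.

65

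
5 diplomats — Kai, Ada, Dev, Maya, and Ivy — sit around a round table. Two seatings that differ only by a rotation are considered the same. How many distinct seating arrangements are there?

24

Seat Kai anywhere (absorbing the rotational symmetry), then permute the other 4: (4)! = 24.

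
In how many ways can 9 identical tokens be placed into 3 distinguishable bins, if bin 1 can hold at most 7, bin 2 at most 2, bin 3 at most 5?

Without the upper bounds there are C(11,2) = 55 ways to split 9 among 3 bins.
Subtract solutions that violate a single cap (substitute x_i' = x_i − (cap_i+1)): x_1 ≥ 8 gives C(3,2) = 3; x_2 ≥ 3 gives C(8,2) = 28; x_3 ≥ 6 gives C(5,2) = 10. Together 41.
Add back pairs where two caps are both exceeded: 0 + 0 + 1 = 1.
By inclusion–exclusion the count is 55 − 41 + 1 = 15.

15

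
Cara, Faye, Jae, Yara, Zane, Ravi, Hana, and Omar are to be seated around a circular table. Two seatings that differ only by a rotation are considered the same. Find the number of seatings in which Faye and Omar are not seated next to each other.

All circular seatings of 8 people number (7)! = 5040.
Seatings with Faye beside Omar: treat them as a block with 2 internal orders, giving 2 × (6)! = 1440.
Subtracting, 5040 − 1440 = 3600.

3600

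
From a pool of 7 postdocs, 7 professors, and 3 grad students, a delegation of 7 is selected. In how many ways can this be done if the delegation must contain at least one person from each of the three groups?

15778

Total 7-person selections from all 17: C(17,7) = 19448.
Selections missing a whole group: no postdocs → C(10,7) = 120; no professors → C(10,7) = 120; no grad students → C(14,7) = 3432.
Add back selections omitting two groups (i.e. drawn from a single group): C(7,7) + C(7,7) + C(3,7) = 2.
By inclusion–exclusion: 19448 − 3672 + 2 = 15778.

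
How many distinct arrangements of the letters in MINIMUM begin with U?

With the first slot taken by U, it remains to arrange the other 6 letters (MINIMM).
Those 6 letters have I appearing twice and M appearing 3 times, giving (6)!/(3!·2!) = 60.

60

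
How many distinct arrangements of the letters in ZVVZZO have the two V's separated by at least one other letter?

There are 6!/(3!·2!) = 60 arrangements of ZVVZZO in total.
Arrangements with the V's together: treat VV as one letter, giving (5)!/(3!) = 20.
Subtracting, 60 − 20 = 40 arrangements keep the V's apart.

40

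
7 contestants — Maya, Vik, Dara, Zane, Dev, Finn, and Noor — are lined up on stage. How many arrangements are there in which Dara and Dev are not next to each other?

3600

There are 7! = 5040 arrangements in all. If Dara and Dev are adjacent, merging them into one block gives 2·(6)! = 1440 arrangements.
So 5040 − 1440 = 3600 arrangements keep them apart.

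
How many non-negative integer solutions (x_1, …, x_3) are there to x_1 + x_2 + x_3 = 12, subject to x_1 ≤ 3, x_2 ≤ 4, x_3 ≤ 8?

Ignoring the caps, the number of non-negative solutions to x_1+…+x_3 = 12 is C(14,2) = 91.
Subtract solutions that violate a single cap (substitute x_i' = x_i − (cap_i+1)): x_1 ≥ 4 gives C(10,2) = 45; x_2 ≥ 5 gives C(9,2) = 36; x_3 ≥ 9 gives C(5,2) = 10. Together 91.
Add back pairs where two caps are both exceeded: 10 + 0 + 0 = 10.
By inclusion–exclusion the count is 91 − 91 + 10 = 10.

10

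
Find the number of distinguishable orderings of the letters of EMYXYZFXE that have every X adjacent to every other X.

10080

Treat the 2 copies of X as a single block. The multiset to arrange is then {XX, E, E, F, M, Y, Y, Z}, 8 items in all.
That gives (8)!/(2!·2!) = 10080 arrangements.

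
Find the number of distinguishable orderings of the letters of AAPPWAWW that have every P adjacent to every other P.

Treat the 2 copies of P as a single block. The multiset to arrange is then {PP, A, A, A, W, W, W}, 7 items in all.
That gives (7)!/(3!·3!) = 140 arrangements.

140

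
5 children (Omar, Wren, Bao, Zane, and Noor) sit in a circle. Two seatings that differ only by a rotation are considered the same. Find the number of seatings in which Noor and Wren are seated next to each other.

12

Treat {Noor, Wren} as one unit (2 internal orders) and seat the resulting 4 units around the table: (3)! circular arrangements.
So 2 × (3)! = 2 × 6 = 12.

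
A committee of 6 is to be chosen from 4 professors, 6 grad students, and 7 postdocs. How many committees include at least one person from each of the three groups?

9996

With no constraint there are C(17,6) = 12376 possible selections.
Subtract selections that omit an entire group: no professors → C(13,6) = 1716; no grad students → C(11,6) = 462; no postdocs → C(10,6) = 210.
Add back selections omitting two groups (i.e. drawn from a single group): C(4,6) + C(6,6) + C(7,6) = 8.
By inclusion–exclusion: 12376 − 2388 + 8 = 9996.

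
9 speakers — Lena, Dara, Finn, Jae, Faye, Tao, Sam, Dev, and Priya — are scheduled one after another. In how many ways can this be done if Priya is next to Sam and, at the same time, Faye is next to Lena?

20160

Treat {Priya,Sam} as one block (2 orders) and {Faye,Lena} as another (2 orders).
That leaves 7 units to arrange: 2 × 2 × 7! = 4 × 5040 = 20160.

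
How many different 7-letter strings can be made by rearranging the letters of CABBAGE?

1260

The 7 letters of CABBAGE have repeats: A appearing twice and B appearing twice.
Dividing 7! = 5040 by 2!·2! = 4 for the repeated letters gives 1260.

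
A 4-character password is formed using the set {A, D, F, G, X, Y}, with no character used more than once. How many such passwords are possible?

Choose and order 4 of the 6 symbols: the first character has 6 options, the next 5, then 4, 3.
6 × 5 × 4 × 3 = 360.

360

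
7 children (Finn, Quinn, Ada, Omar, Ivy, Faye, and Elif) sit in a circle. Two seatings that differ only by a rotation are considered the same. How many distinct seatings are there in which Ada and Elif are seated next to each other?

240

Glue Ada and Elif into a block (2 internal orders). Seating 6 units around a circle gives (5)! arrangements.
So 2 × (5)! = 2 × 120 = 240.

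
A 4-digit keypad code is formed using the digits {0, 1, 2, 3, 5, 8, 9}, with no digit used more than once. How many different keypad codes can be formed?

Choose and order 4 of the 7 symbols: the first digit has 7 options, the next 6, then 5, 4.
That product is 7 × 6 × 5 × 4 = 840.

840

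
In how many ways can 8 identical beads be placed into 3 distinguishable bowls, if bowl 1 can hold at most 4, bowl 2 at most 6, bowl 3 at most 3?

By stars and bars, unrestricted non-negative solutions to x_1+…+x_3 = 8 number C(8+2,2) = 45.
Subtract solutions that violate a single cap (substitute x_i' = x_i − (cap_i+1)): x_1 ≥ 5 gives C(5,2) = 10; x_2 ≥ 7 gives C(3,2) = 3; x_3 ≥ 4 gives C(6,2) = 15. Together 28.
No two caps can be exceeded simultaneously, so the pair terms are all 0.
By inclusion–exclusion the count is 45 − 28 + 0 = 17.

17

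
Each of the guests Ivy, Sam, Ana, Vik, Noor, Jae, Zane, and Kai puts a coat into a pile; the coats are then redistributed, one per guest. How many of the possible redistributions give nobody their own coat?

14833

Count assignments avoiding every fixed point. For any j of the 8 guests fixed to their own coat, the other 8−j can be arranged in (8−j)! ways.
By inclusion–exclusion this is Σ_{j=0}^{8} (−1)^j C(8,j)·(8−j)!.
Computing: 40320 − 40320 + 20160 − 6720 + 1680 − 336 + 56 − 8 + 1 = 14833.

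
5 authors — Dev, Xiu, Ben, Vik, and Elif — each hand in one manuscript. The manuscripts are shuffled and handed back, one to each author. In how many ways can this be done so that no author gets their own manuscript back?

44

This is the derangement count D_5: permutations of 5 items with no fixed point.
By inclusion–exclusion this is Σ_{j=0}^{5} (−1)^j C(5,j)·(5−j)!.
Computing: 120 − 120 + 60 − 20 + 5 − 1 = 44.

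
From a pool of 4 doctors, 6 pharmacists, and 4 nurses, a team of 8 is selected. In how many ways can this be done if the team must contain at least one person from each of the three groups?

2912

With no constraint there are C(14,8) = 3003 possible selections.
Selections missing a whole group: no doctors → C(10,8) = 45; no pharmacists → C(8,8) = 1; no nurses → C(10,8) = 45.
Add back selections omitting two groups (i.e. drawn from a single group): C(4,8) + C(6,8) + C(4,8) = 0.
By inclusion–exclusion: 3003 − 91 + 0 = 2912.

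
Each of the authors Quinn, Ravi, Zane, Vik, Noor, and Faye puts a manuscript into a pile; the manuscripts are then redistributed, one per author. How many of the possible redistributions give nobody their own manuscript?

Let Aᵢ be the assignments in which author i gets their own manuscript. We want the size of the complement of A₁∪…∪A_6.
By inclusion–exclusion this is Σ_{j=0}^{6} (−1)^j C(6,j)·(6−j)!.
Computing: 720 − 720 + 360 − 120 + 30 − 6 + 1 = 265.

265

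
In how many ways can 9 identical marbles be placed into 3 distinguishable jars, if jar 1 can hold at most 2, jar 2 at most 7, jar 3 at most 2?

Ignoring the caps, the number of non-negative solutions to x_1+…+x_3 = 9 is C(11,2) = 55.
Subtract solutions that violate a single cap (substitute x_i' = x_i − (cap_i+1)): x_1 ≥ 3 gives C(8,2) = 28; x_2 ≥ 8 gives C(3,2) = 3; x_3 ≥ 3 gives C(8,2) = 28. Together 59.
Add back pairs where two caps are both exceeded: 0 + 10 + 0 = 10.
By inclusion–exclusion the count is 55 − 59 + 10 = 6.

6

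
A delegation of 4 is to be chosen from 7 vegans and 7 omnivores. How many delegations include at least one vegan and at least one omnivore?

931

With no constraint there are C(14,4) = 1001 possible selections.
Subtract selections that omit an entire group: no vegans → C(7,4) = 35; no omnivores → C(7,4) = 35.
Both groups omitted at once is impossible, so 1001 − 70 = 931.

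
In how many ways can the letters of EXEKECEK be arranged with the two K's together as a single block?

Treat the 2 copies of K as a single block. The multiset to arrange is then {KK, C, E, E, E, E, X}, 7 items in all.
That gives (7)!/(4!) = 210 arrangements.

210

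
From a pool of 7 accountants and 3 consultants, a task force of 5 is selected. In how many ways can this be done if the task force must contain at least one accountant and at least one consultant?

231

With no constraint there are C(10,5) = 252 possible selections.
Subtract selections that omit an entire group: no accountants → C(3,5) = 0; no consultants → C(7,5) = 21.
Both groups omitted at once is impossible, so 252 − 21 = 231.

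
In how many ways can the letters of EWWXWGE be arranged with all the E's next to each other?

Treat the 2 copies of E as a single block. The multiset to arrange is then {EE, G, W, W, W, X}, 6 items in all.
That gives (6)!/(3!) = 120 arrangements.

120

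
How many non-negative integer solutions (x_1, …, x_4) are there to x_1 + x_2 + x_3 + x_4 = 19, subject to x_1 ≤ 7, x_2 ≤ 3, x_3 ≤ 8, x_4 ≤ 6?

52

Without the upper bounds there are C(22,3) = 1540 ways to split 19 among 4 variables.
Subtract solutions that violate a single cap (substitute x_i' = x_i − (cap_i+1)): x_1 ≥ 8 gives C(14,3) = 364; x_2 ≥ 4 gives C(18,3) = 816; x_3 ≥ 9 gives C(13,3) = 286; x_4 ≥ 7 gives C(15,3) = 455. Together 1921.
Add back pairs where two caps are both exceeded: 120 + 10 + 35 + 84 + 165 + 20 = 434.
Subtract triples: 0 + 1 + 0 + 0 = 1.
By inclusion–exclusion the count is 1540 − 1921 + 434 − 1 = 52.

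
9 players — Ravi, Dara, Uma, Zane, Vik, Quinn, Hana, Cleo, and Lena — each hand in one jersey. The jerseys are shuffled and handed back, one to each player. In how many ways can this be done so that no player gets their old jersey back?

133496

This is the derangement count D_9: permutations of 9 items with no fixed point.
By inclusion–exclusion this is Σ_{j=0}^{9} (−1)^j C(9,j)·(9−j)!.
Computing: 362880 − 362880 + 181440 − 60480 + 15120 − 3024 + 504 − 72 + 9 − 1 = 133496.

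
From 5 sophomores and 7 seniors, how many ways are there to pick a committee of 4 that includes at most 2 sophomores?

420

Split by how many sophomores are chosen (0 through 2).
Sum: C(5,0)·C(7,4) + C(5,1)·C(7,3) + C(5,2)·C(7,2) = 35 + 175 + 210 = 420.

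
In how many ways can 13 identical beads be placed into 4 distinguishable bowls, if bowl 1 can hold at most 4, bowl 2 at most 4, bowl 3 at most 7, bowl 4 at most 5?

96

Without the upper bounds there are C(16,3) = 560 ways to split 13 among 4 bowls.
Subtract solutions that violate a single cap (substitute x_i' = x_i − (cap_i+1)): x_1 ≥ 5 gives C(11,3) = 165; x_2 ≥ 5 gives C(11,3) = 165; x_3 ≥ 8 gives C(8,3) = 56; x_4 ≥ 6 gives C(10,3) = 120. Together 506.
Add back pairs where two caps are both exceeded: 20 + 1 + 10 + 1 + 10 + 0 = 42.
By inclusion–exclusion the count is 560 − 506 + 42 = 96.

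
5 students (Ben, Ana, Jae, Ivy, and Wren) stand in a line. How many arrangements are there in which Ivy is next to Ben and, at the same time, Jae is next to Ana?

24

Treat {Ivy,Ben} as one block (2 orders) and {Jae,Ana} as another (2 orders).
That leaves 3 units to arrange: 2 × 2 × 3! = 4 × 6 = 24.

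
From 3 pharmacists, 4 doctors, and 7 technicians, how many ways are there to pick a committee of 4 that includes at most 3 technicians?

Split by how many technicians are chosen (0 through 3).
Sum: C(7,0)·C(7,4) + C(7,1)·C(7,3) + C(7,2)·C(7,2) + C(7,3)·C(7,1) = 35 + 245 + 441 + 245 = 966.

966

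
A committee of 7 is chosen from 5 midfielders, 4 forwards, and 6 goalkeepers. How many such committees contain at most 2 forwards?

Split by how many forwards are chosen (0 through 2).
Sum: C(4,0)·C(11,7) + C(4,1)·C(11,6) + C(4,2)·C(11,5) = 330 + 1848 + 2772 = 4950.

4950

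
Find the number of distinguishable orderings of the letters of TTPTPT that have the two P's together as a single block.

Treat the 2 copies of P as a single block. The multiset to arrange is then {PP, T, T, T, T}, 5 items in all.
That gives (5)!/(4!) = 5 arrangements.

5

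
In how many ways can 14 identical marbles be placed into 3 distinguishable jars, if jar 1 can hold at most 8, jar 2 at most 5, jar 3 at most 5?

15

Without the upper bounds there are C(16,2) = 120 ways to split 14 among 3 jars.
Subtract solutions that violate a single cap (substitute x_i' = x_i − (cap_i+1)): x_1 ≥ 9 gives C(7,2) = 21; x_2 ≥ 6 gives C(10,2) = 45; x_3 ≥ 6 gives C(10,2) = 45. Together 111.
Add back pairs where two caps are both exceeded: 0 + 0 + 6 = 6.
By inclusion–exclusion the count is 120 − 111 + 6 = 15.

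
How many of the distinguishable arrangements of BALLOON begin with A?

Fix A in the first position and arrange the remaining 6 letters.
Those 6 letters have L appearing twice and O appearing twice, giving (6)!/(2!·2!) = 180.

180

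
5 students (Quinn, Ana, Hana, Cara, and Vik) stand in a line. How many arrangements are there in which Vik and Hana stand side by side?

Place the 3 others and the Vik-Hana pair as 4 objects in a line; the pair has 2 internal arrangements.
So the count is 2·(4)! = 48.

48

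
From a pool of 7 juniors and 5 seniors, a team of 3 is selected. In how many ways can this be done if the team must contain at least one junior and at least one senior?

175

Unrestricted: C(12,3) = 220 ways to pick any 3 of the 12.
Subtract selections that omit an entire group: no juniors → C(5,3) = 10; no seniors → C(7,3) = 35.
Both groups omitted at once is impossible, so 220 − 45 = 175.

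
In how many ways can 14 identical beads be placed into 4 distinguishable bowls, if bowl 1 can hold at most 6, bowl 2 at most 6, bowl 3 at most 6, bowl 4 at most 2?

Without the upper bounds there are C(17,3) = 680 ways to split 14 among 4 bowls.
Subtract solutions that violate a single cap (substitute x_i' = x_i − (cap_i+1)): x_1 ≥ 7 gives C(10,3) = 120; x_2 ≥ 7 gives C(10,3) = 120; x_3 ≥ 7 gives C(10,3) = 120; x_4 ≥ 3 gives C(14,3) = 364. Together 724.
Add back pairs where two caps are both exceeded: 1 + 1 + 35 + 1 + 35 + 35 = 108.
By inclusion–exclusion the count is 680 − 724 + 108 = 64.

64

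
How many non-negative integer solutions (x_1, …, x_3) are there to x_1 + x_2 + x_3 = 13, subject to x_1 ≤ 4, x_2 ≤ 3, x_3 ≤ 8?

6

By stars and bars, unrestricted non-negative solutions to x_1+…+x_3 = 13 number C(13+2,2) = 105.
Subtract solutions that violate a single cap (substitute x_i' = x_i − (cap_i+1)): x_1 ≥ 5 gives C(10,2) = 45; x_2 ≥ 4 gives C(11,2) = 55; x_3 ≥ 9 gives C(6,2) = 15. Together 115.
Add back pairs where two caps are both exceeded: 15 + 0 + 1 = 16.
By inclusion–exclusion the count is 105 − 115 + 16 = 6.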